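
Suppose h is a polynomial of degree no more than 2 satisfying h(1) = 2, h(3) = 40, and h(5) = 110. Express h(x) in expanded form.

h(x) = 4x^2 + 3x - 5

Write h(x) = ax^2 + bx + c. Substituting each data point gives a linear system:
  a + b + c = 2
  9a + 3b + c = 40
  25a + 5b + c = 110
Solving the system yields a = 4, b = 3, c = -5.
So h(x) = 4x² + 3x - 5.
Check: h(5) = 110. ✓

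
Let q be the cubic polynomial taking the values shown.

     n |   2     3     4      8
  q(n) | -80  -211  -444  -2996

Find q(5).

Using the Lagrange interpolation formula with nodes 2, 3, 4, 8:
  L_0(n) = (n - 3)(n - 4)(n - 8) / -12
  L_1(n) = (n - 2)(n - 4)(n - 8) / 5
  L_2(n) = (n - 2)(n - 3)(n - 8) / -8
  L_3(n) = (n - 2)(n - 3)(n - 4) / 120
Then q(n) = -80·L_0(n) - 211·L_1(n) - 444·L_2(n) - 2996·L_3(n).
Expanding and collecting terms gives q(n) = -5n^3 - 6n^2 - 6n - 4.
Evaluating at n = 5: q(5) = -809.

-809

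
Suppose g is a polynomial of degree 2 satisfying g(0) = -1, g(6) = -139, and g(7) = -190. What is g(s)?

Using the Lagrange interpolation formula with nodes 0, 6, 7:
  L_0(s) = (s - 6)(s - 7) / 42
  L_1(s) = s(s - 7) / -6
  L_2(s) = s(s - 6) / 7
Then g(s) = -1·L_0(s) - 139·L_1(s) - 190·L_2(s).
Expanding and collecting terms gives g(s) = -4s² + s - 1.
Check: g(0) = -1. ✓

g(s) = -4s^2 + s - 1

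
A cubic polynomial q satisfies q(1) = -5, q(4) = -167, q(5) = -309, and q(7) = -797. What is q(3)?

Write q(u) = au^3 + bu^2 + cu + d. Substituting each data point gives a linear system:
  a + b + c + d = -5
  64a + 16b + 4c + d = -167
  125a + 25b + 5c + d = -309
  343a + 49b + 7c + d = -797
Solving the system yields a = -2, b = -2, c = -2, d = 1.
So q(u) = -2u³ - 2u² - 2u + 1.
Then q(3) = -77.

-77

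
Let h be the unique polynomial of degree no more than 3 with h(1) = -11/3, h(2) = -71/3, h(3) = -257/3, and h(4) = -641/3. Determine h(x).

h(x) = -4x^3 + 3x^2 - x - 5/3

Using the Lagrange interpolation formula with nodes 1, 2, 3, 4:
  L_0(x) = (x - 2)(x - 3)(x - 4) / -6
  L_1(x) = (x - 1)(x - 3)(x - 4) / 2
  L_2(x) = (x - 1)(x - 2)(x - 4) / -2
  L_3(x) = (x - 1)(x - 2)(x - 3) / 6
Then h(x) = -11/3·L_0(x) - 71/3·L_1(x) - 257/3·L_2(x) - 641/3·L_3(x).
Expanding and collecting terms gives h(x) = -4x^3 + 3x^2 - x - 5/3.
Check: h(2) = -71/3. ✓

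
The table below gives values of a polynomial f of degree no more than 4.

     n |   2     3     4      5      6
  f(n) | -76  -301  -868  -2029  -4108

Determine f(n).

f(n) = -3n^4 - 6n^2 - 4

Write f(n) = an^4 + bn^3 + cn^2 + dn + e. Substituting each data point gives a linear system:
  16a + 8b + 4c + 2d + e = -76
  81a + 27b + 9c + 3d + e = -301
  256a + 64b + 16c + 4d + e = -868
  625a + 125b + 25c + 5d + e = -2029
  1296a + 216b + 36c + 6d + e = -4108
Solving the system yields a = -3, b = 0, c = -6, d = 0, e = -4.
So f(n) = -3n^4 - 6n^2 - 4.
Check: f(4) = -868. ✓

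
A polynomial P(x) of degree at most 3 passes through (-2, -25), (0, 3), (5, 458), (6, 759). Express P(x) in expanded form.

P(x) = 3x^3 + 2x^2 + 6x + 3

Write P(x) = ax^3 + bx^2 + cx + d. Substituting each data point gives a linear system:
  -8a + 4b - 2c + d = -25
  d = 3
  125a + 25b + 5c + d = 458
  216a + 36b + 6c + d = 759
Solving the system yields a = 3, b = 2, c = 6, d = 3.
So P(x) = 3x^3 + 2x^2 + 6x + 3.
Check: P(-2) = -25. ✓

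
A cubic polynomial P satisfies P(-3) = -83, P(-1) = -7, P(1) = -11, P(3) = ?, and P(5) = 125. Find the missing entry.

The 4 known points determine the degree-3 polynomial uniquely.
Write P(t) = at^3 + bt^2 + ct + d. Substituting each data point gives a linear system:
  -27a + 9b - 3c + d = -83
  -a + b - c + d = -7
  a + b + c + d = -11
  125a + 25b + 5c + d = 125
Solving the system yields a = 2, b = -4, c = -4, d = -5.
So P(t) = 2t^3 - 4t^2 - 4t - 5.
Then P(3) = 1.

1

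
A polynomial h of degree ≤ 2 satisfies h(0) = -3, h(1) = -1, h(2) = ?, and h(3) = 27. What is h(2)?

The 3 known points determine the degree-2 polynomial uniquely.
Write h(n) = an^2 + bn + c. Substituting each data point gives a linear system:
  c = -3
  a + b + c = -1
  9a + 3b + c = 27
Solving the system yields a = 4, b = -2, c = -3.
So h(n) = 4n^2 - 2n - 3.
Then h(2) = 9.

9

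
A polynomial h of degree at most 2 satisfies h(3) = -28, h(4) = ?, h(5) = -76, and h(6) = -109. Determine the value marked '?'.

-49

On equispaced nodes a degree-2 polynomial has vanishing third forward difference, so
  - h(3) + 3·h(4) - 3·h(5) + h(6) = 0.
Substituting the known values and solving for h(4):
  3·h(4) = -147
  h(4) = -49.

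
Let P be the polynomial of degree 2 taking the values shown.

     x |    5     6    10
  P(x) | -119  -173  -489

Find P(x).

Write P(x) = ax^2 + bx + c. Substituting each data point gives a linear system:
  25a + 5b + c = -119
  36a + 6b + c = -173
  100a + 10b + c = -489
Solving the system yields a = -5, b = 1, c = 1.
So P(x) = -5x² + x + 1.
Check: P(5) = -119. ✓

P(x) = -5x^2 + x + 1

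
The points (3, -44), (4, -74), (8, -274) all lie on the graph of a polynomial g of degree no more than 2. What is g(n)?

g(n) = -4n^2 - 2n - 2

Using the Lagrange interpolation formula with nodes 3, 4, 8:
  L_0(n) = (n - 4)(n - 8) / 5
  L_1(n) = (n - 3)(n - 8) / -4
  L_2(n) = (n - 3)(n - 4) / 20
Then g(n) = -44·L_0(n) - 74·L_1(n) - 274·L_2(n).
Expanding and collecting terms gives g(n) = -4n² - 2n - 2.
Check: g(4) = -74. ✓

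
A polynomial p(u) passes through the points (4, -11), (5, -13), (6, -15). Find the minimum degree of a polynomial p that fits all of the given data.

1

Forward differences of the values at u = 4, 5, 6:
  p  : -11  -13  -15
  Δ  : -2  -2
  Δ^2: 0
The first differences are constant (-2) and nonzero, while all higher differences vanish, so the minimal degree is 1.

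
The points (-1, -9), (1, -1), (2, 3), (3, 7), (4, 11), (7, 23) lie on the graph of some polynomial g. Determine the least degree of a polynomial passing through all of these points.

Divided differences on the nodes -1, 1, 2, 3, 4, 7:
  order 0: -9  -1  3  7  11  23
  order 1: 4  4  4  4  4
  order 2: 0  0  0  0
  order 3: 0  0  0
  order 4: 0  0
  order 5: 0
The order-1 divided differences are all 4 (nonzero) and every higher order vanishes, so the data lies on a polynomial of degree exactly 1.

1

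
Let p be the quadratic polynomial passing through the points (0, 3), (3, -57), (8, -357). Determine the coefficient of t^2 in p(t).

Write p(t) = at^2 + bt + c. Substituting each data point gives a linear system:
  c = 3
  9a + 3b + c = -57
  64a + 8b + c = -357
Solving the system yields a = -5, b = -5, c = 3.
So p(t) = -5t^2 - 5t + 3.
The leading coefficient is -5.

-5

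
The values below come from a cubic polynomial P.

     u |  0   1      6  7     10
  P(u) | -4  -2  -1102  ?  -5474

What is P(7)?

-1796

The 4 known points determine the degree-3 polynomial uniquely.
Write P(u) = au^3 + bu^2 + cu + d. Substituting each data point gives a linear system:
  d = -4
  a + b + c + d = -2
  216a + 36b + 6c + d = -1102
  1000a + 100b + 10c + d = -5474
Solving the system yields a = -6, b = 5, c = 3, d = -4.
So P(u) = -6u^3 + 5u^2 + 3u - 4.
Then P(7) = -1796.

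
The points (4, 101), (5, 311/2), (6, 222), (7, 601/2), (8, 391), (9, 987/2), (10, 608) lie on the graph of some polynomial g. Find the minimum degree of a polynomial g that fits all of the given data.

Forward differences of the values at s = 4, 5, 6, 7, 8, 9, 10:
  g  : 101  311/2  222  601/2  391  987/2  608
  Δ  : 109/2  133/2  157/2  181/2  205/2  229/2
  Δ^2: 12  12  12  12  12
  Δ^3: 0  0  0  0
  Δ^4: 0  0  0
  Δ^5: 0  0
  Δ^6: 0
The second differences are constant (12) and nonzero, while all higher differences vanish, so the minimal degree is 2.

2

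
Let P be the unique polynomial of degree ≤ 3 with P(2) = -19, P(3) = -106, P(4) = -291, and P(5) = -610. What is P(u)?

Write P(u) = au^3 + bu^2 + cu + d. Substituting each data point gives a linear system:
  8a + 4b + 2c + d = -19
  27a + 9b + 3c + d = -106
  64a + 16b + 4c + d = -291
  125a + 25b + 5c + d = -610
Solving the system yields a = -6, b = 5, c = 2, d = 5.
So P(u) = -6u^3 + 5u^2 + 2u + 5.
Check: P(4) = -291. ✓

P(u) = -6u^3 + 5u^2 + 2u + 5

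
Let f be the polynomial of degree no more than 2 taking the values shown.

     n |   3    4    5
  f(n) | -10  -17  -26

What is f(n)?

f(n) = -n^2 - 1

Write f(n) = an^2 + bn + c. Substituting each data point gives a linear system:
  9a + 3b + c = -10
  16a + 4b + c = -17
  25a + 5b + c = -26
Solving the system yields a = -1, b = 0, c = -1.
So f(n) = -n^2 - 1.
Check: f(4) = -17. ✓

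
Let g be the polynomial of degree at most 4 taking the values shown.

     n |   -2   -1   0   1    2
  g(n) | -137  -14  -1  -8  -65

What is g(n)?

g(n) = -5n^4 + 5n^3 - 5n^2 - 2n - 1

Write g(n) = an^4 + bn^3 + cn^2 + dn + e. Substituting each data point gives a linear system:
  16a - 8b + 4c - 2d + e = -137
  a - b + c - d + e = -14
  e = -1
  a + b + c + d + e = -8
  16a + 8b + 4c + 2d + e = -65
Solving the system yields a = -5, b = 5, c = -5, d = -2, e = -1.
So g(n) = -5n⁴ + 5n³ - 5n² - 2n - 1.
Check: g(0) = -1. ✓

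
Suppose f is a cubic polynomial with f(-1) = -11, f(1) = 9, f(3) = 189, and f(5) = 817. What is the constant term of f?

-3

Write f(u) = au^3 + bu^2 + cu + d. Substituting each data point gives a linear system:
  -a + b - c + d = -11
  a + b + c + d = 9
  27a + 9b + 3c + d = 189
  125a + 25b + 5c + d = 817
Solving the system yields a = 6, b = 2, c = 4, d = -3.
So f(u) = 6u^3 + 2u^2 + 4u - 3.
The constant term is -3.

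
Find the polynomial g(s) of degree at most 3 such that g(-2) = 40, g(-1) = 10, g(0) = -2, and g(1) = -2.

g(s) = -s^3 + 6s^2 - 5s - 2

Using the Lagrange interpolation formula with nodes -2, -1, 0, 1:
  L_0(s) = (s + 1)s(s - 1) / -6
  L_1(s) = (s + 2)s(s - 1) / 2
  L_2(s) = (s + 2)(s + 1)(s - 1) / -2
  L_3(s) = (s + 2)(s + 1)s / 6
Then g(s) = 40·L_0(s) + 10·L_1(s) - 2·L_2(s) - 2·L_3(s).
Expanding and collecting terms gives g(s) = -s³ + 6s² - 5s - 2.
Check: g(0) = -2. ✓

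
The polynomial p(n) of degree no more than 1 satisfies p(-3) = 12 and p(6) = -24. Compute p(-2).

8

Write p(n) = an + b. Substituting each data point gives a linear system:
  -3a + b = 12
  6a + b = -24
Solving the system yields a = -4, b = 0.
So p(n) = -4n.
Then p(-2) = 8.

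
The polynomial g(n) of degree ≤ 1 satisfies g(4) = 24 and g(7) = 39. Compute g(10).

54

Write g(n) = an + b. Substituting each data point gives a linear system:
  4a + b = 24
  7a + b = 39
Solving the system yields a = 5, b = 4.
So g(n) = 5n + 4.
Then g(10) = 54.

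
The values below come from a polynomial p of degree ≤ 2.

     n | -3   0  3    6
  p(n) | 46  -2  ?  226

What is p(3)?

On equispaced nodes a degree-2 polynomial has vanishing third forward difference, so
  - p(-3) + 3·p(0) - 3·p(3) + p(6) = 0.
Substituting the known values and solving for p(3):
  -3·p(3) = -174
  p(3) = 58.

58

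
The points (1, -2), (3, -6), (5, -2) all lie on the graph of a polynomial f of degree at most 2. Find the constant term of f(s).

3

Write f(s) = as^2 + bs + c. Substituting each data point gives a linear system:
  a + b + c = -2
  9a + 3b + c = -6
  25a + 5b + c = -2
Solving the system yields a = 1, b = -6, c = 3.
So f(s) = s² - 6s + 3.
The constant term is 3.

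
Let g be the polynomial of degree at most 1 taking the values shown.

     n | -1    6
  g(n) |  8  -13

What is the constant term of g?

Write g(n) = an + b. Substituting each data point gives a linear system:
  -a + b = 8
  6a + b = -13
Solving the system yields a = -3, b = 5.
So g(n) = -3n + 5.
The constant term is 5.

5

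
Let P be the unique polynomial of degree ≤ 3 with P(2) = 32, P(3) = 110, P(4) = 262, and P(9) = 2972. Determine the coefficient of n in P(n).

Write P(n) = an^3 + bn^2 + cn + d. Substituting each data point gives a linear system:
  8a + 4b + 2c + d = 32
  27a + 9b + 3c + d = 110
  64a + 16b + 4c + d = 262
  729a + 81b + 9c + d = 2972
Solving the system yields a = 4, b = 1, c = -3, d = 2.
So P(n) = 4n³ + n² - 3n + 2.
The coefficient of n is -3.

-3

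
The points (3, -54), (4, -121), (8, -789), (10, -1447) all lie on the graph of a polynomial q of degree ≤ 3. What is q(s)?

q(s) = -s^3 - 5s^2 + 5s + 3

Write q(s) = as^3 + bs^2 + cs + d. Substituting each data point gives a linear system:
  27a + 9b + 3c + d = -54
  64a + 16b + 4c + d = -121
  512a + 64b + 8c + d = -789
  1000a + 100b + 10c + d = -1447
Solving the system yields a = -1, b = -5, c = 5, d = 3.
So q(s) = -s^3 - 5s^2 + 5s + 3.
Check: q(8) = -789. ✓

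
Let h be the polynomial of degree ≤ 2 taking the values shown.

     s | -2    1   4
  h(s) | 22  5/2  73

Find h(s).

Using the Lagrange interpolation formula with nodes -2, 1, 4:
  L_0(s) = (s - 1)(s - 4) / 18
  L_1(s) = (s + 2)(s - 4) / -9
  L_2(s) = (s + 2)(s - 1) / 18
Then h(s) = 22·L_0(s) + 5/2·L_1(s) + 73·L_2(s).
Expanding and collecting terms gives h(s) = 5s^2 - (3/2)s - 1.
Check: h(-2) = 22. ✓

h(s) = 5s^2 - (3/2)s - 1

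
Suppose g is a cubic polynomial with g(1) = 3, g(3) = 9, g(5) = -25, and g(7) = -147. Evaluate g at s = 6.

-72

Write g(s) = as^3 + bs^2 + cs + d. Substituting each data point gives a linear system:
  a + b + c + d = 3
  27a + 9b + 3c + d = 9
  125a + 25b + 5c + d = -25
  343a + 49b + 7c + d = -147
Solving the system yields a = -1, b = 4, c = 0, d = 0.
So g(s) = -s^3 + 4s^2.
Then g(6) = -72.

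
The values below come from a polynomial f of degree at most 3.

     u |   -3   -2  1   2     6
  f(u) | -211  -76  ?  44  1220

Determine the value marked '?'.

5

The 4 known points determine the degree-3 polynomial uniquely.
Write f(u) = au^3 + bu^2 + cu + d. Substituting each data point gives a linear system:
  -27a + 9b - 3c + d = -211
  -8a + 4b - 2c + d = -76
  8a + 4b + 2c + d = 44
  216a + 36b + 6c + d = 1220
Solving the system yields a = 6, b = -3, c = 6, d = -4.
So f(u) = 6u^3 - 3u^2 + 6u - 4.
Then f(1) = 5.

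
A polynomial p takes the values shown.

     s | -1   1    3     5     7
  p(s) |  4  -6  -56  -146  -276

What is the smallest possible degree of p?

Forward differences of the values at s = -1, 1, 3, 5, 7:
  p  : 4  -6  -56  -146  -276
  Δ  : -10  -50  -90  -130
  Δ^2: -40  -40  -40
  Δ^3: 0  0
  Δ^4: 0
The second differences are constant (-40) and nonzero, while all higher differences vanish, so the minimal degree is 2.

2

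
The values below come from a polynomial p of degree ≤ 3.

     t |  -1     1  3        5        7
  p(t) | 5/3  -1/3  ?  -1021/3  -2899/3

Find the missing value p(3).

On equispaced nodes a degree-3 polynomial has vanishing fourth forward difference, so
  p(-1) - 4·p(1) + 6·p(3) - 4·p(5) + p(7) = 0.
Substituting the known values and solving for p(3):
  6·p(3) = -398
  p(3) = -199/3.

-199/3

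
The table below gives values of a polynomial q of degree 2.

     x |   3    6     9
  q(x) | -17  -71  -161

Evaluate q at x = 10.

Forward differences of the values at x = 3, 6, 9:
  q  : -17  -71  -161
  Δ  : -54  -90
  Δ^2: -36
The second differences are constant, confirming degree 2.
Interpolating (Newton forward form) and evaluating at x = 10 gives q(10) = -199.

-199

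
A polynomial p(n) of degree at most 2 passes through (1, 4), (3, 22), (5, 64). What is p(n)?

p(n) = 3n^2 - 3n + 4

Write p(n) = an^2 + bn + c. Substituting each data point gives a linear system:
  a + b + c = 4
  9a + 3b + c = 22
  25a + 5b + c = 64
Solving the system yields a = 3, b = -3, c = 4.
So p(n) = 3n^2 - 3n + 4.
Check: p(5) = 64. ✓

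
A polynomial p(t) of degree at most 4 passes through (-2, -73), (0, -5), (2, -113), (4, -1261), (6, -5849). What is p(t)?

p(t) = -4t^4 - 2t^3 - 6t^2 - 2t - 5

Write p(t) = at^4 + bt^3 + ct^2 + dt + e. Substituting each data point gives a linear system:
  16a - 8b + 4c - 2d + e = -73
  e = -5
  16a + 8b + 4c + 2d + e = -113
  256a + 64b + 16c + 4d + e = -1261
  1296a + 216b + 36c + 6d + e = -5849
Solving the system yields a = -4, b = -2, c = -6, d = -2, e = -5.
So p(t) = -4t^4 - 2t^3 - 6t^2 - 2t - 5.
Check: p(2) = -113. ✓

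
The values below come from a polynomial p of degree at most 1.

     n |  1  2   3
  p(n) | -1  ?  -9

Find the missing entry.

On equispaced nodes a degree-1 polynomial has vanishing second forward difference, so
  p(1) - 2·p(2) + p(3) = 0.
Substituting the known values and solving for p(2):
  -2·p(2) = 10
  p(2) = -5.

-5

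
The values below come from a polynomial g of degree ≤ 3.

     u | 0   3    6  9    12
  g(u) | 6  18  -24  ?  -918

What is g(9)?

-282

On equispaced nodes a degree-3 polynomial has vanishing fourth forward difference, so
  g(0) - 4·g(3) + 6·g(6) - 4·g(9) + g(12) = 0.
Substituting the known values and solving for g(9):
  -4·g(9) = 1128
  g(9) = -282.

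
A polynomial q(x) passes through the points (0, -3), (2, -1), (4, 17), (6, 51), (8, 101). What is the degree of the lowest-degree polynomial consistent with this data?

Forward differences of the values at x = 0, 2, 4, 6, 8:
  q  : -3  -1  17  51  101
  Δ  : 2  18  34  50
  Δ^2: 16  16  16
  Δ^3: 0  0
  Δ^4: 0
The second differences are constant (16) and nonzero, while all higher differences vanish, so the minimal degree is 2.

2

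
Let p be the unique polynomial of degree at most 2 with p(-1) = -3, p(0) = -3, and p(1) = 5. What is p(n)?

p(n) = 4n^2 + 4n - 3

Write p(n) = an^2 + bn + c. Substituting each data point gives a linear system:
  a - b + c = -3
  c = -3
  a + b + c = 5
Solving the system yields a = 4, b = 4, c = -3.
So p(n) = 4n² + 4n - 3.
Check: p(1) = 5. ✓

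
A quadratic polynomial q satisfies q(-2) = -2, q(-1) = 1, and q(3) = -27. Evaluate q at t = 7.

Using the Lagrange interpolation formula with nodes -2, -1, 3:
  L_0(t) = (t + 1)(t - 3) / 5
  L_1(t) = (t + 2)(t - 3) / -4
  L_2(t) = (t + 2)(t + 1) / 20
Then q(t) = -2·L_0(t) + 1·L_1(t) - 27·L_2(t).
Expanding and collecting terms gives q(t) = -2t² - 3t.
Evaluating at t = 7: q(7) = -119.

-119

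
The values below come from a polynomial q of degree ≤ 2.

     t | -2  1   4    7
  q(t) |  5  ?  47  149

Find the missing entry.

-1

On equispaced nodes a degree-2 polynomial has vanishing third forward difference, so
  - q(-2) + 3·q(1) - 3·q(4) + q(7) = 0.
Substituting the known values and solving for q(1):
  3·q(1) = -3
  q(1) = -1.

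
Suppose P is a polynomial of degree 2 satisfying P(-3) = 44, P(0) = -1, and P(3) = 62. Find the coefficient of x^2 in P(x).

Write P(x) = ax^2 + bx + c. Substituting each data point gives a linear system:
  9a - 3b + c = 44
  c = -1
  9a + 3b + c = 62
Solving the system yields a = 6, b = 3, c = -1.
So P(x) = 6x^2 + 3x - 1.
The leading coefficient is 6.

6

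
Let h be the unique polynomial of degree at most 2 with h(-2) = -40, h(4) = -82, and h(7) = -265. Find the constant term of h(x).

-6

Write h(x) = ax^2 + bx + c. Substituting each data point gives a linear system:
  4a - 2b + c = -40
  16a + 4b + c = -82
  49a + 7b + c = -265
Solving the system yields a = -6, b = 5, c = -6.
So h(x) = -6x^2 + 5x - 6.
The constant term is -6.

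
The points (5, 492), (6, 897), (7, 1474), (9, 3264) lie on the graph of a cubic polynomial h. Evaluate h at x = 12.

7989

Using the Lagrange interpolation formula with nodes 5, 6, 7, 9:
  L_0(x) = (x - 6)(x - 7)(x - 9) / -8
  L_1(x) = (x - 5)(x - 7)(x - 9) / 3
  L_2(x) = (x - 5)(x - 6)(x - 9) / -4
  L_3(x) = (x - 5)(x - 6)(x - 7) / 24
Then h(x) = 492·L_0(x) + 897·L_1(x) + 1474·L_2(x) + 3264·L_3(x).
Expanding and collecting terms gives h(x) = 5x^3 - 4x^2 - 6x - 3.
Evaluating at x = 12: h(12) = 7989.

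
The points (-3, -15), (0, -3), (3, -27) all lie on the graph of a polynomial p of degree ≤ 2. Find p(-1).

-3

Write p(u) = au^2 + bu + c. Substituting each data point gives a linear system:
  9a - 3b + c = -15
  c = -3
  9a + 3b + c = -27
Solving the system yields a = -2, b = -2, c = -3.
So p(u) = -2u^2 - 2u - 3.
Then p(-1) = -3.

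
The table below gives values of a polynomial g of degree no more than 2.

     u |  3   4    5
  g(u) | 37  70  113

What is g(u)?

Using the Lagrange interpolation formula with nodes 3, 4, 5:
  L_0(u) = (u - 4)(u - 5) / 2
  L_1(u) = (u - 3)(u - 5) / -1
  L_2(u) = (u - 3)(u - 4) / 2
Then g(u) = 37·L_0(u) + 70·L_1(u) + 113·L_2(u).
Expanding and collecting terms gives g(u) = 5u^2 - 2u - 2.
Check: g(4) = 70. ✓

g(u) = 5u^2 - 2u - 2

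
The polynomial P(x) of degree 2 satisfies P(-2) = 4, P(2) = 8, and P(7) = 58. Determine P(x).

Using the Lagrange interpolation formula with nodes -2, 2, 7:
  L_0(x) = (x - 2)(x - 7) / 36
  L_1(x) = (x + 2)(x - 7) / -20
  L_2(x) = (x + 2)(x - 2) / 45
Then P(x) = 4·L_0(x) + 8·L_1(x) + 58·L_2(x).
Expanding and collecting terms gives P(x) = x² + x + 2.
Check: P(7) = 58. ✓

P(x) = x^2 + x + 2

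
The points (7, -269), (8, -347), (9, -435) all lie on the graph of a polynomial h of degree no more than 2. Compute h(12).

-759

Using the Lagrange interpolation formula with nodes 7, 8, 9:
  L_0(t) = (t - 8)(t - 9) / 2
  L_1(t) = (t - 7)(t - 9) / -1
  L_2(t) = (t - 7)(t - 8) / 2
Then h(t) = -269·L_0(t) - 347·L_1(t) - 435·L_2(t).
Expanding and collecting terms gives h(t) = -5t^2 - 3t - 3.
Evaluating at t = 12: h(12) = -759.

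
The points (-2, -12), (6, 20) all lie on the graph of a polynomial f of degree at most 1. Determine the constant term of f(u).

Write f(u) = au + b. Substituting each data point gives a linear system:
  -2a + b = -12
  6a + b = 20
Solving the system yields a = 4, b = -4.
So f(u) = 4u - 4.
The constant term is -4.

-4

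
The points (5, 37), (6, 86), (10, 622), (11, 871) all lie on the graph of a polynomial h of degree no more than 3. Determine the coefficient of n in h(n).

Write h(n) = an^3 + bn^2 + cn + d. Substituting each data point gives a linear system:
  125a + 25b + 5c + d = 37
  216a + 36b + 6c + d = 86
  1000a + 100b + 10c + d = 622
  1331a + 121b + 11c + d = 871
Solving the system yields a = 1, b = -4, c = 2, d = 2.
So h(n) = n^3 - 4n^2 + 2n + 2.
The coefficient of n is 2.

2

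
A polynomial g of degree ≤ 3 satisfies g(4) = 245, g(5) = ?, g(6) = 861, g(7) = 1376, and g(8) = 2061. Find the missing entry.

492

The 4 known points determine the degree-3 polynomial uniquely.
Write g(n) = an^3 + bn^2 + cn + d. Substituting each data point gives a linear system:
  64a + 16b + 4c + d = 245
  216a + 36b + 6c + d = 861
  343a + 49b + 7c + d = 1376
  512a + 64b + 8c + d = 2061
Solving the system yields a = 4, b = 1, c = -6, d = -3.
So g(n) = 4n³ + n² - 6n - 3.
Then g(5) = 492.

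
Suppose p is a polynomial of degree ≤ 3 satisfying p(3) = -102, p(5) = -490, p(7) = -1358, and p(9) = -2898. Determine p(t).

p(t) = -4t^3 + 2t

Using the Lagrange interpolation formula with nodes 3, 5, 7, 9:
  L_0(t) = (t - 5)(t - 7)(t - 9) / -48
  L_1(t) = (t - 3)(t - 7)(t - 9) / 16
  L_2(t) = (t - 3)(t - 5)(t - 9) / -16
  L_3(t) = (t - 3)(t - 5)(t - 7) / 48
Then p(t) = -102·L_0(t) - 490·L_1(t) - 1358·L_2(t) - 2898·L_3(t).
Expanding and collecting terms gives p(t) = -4t³ + 2t.
Check: p(5) = -490. ✓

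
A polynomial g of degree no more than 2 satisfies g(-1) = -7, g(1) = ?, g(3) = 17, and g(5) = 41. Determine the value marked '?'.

The 3 known points determine the degree-2 polynomial uniquely.
Write g(s) = as^2 + bs + c. Substituting each data point gives a linear system:
  a - b + c = -7
  9a + 3b + c = 17
  25a + 5b + c = 41
Solving the system yields a = 1, b = 4, c = -4.
So g(s) = s^2 + 4s - 4.
Then g(1) = 1.

1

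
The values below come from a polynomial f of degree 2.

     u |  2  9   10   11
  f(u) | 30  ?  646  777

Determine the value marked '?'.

527

The 3 known points determine the degree-2 polynomial uniquely.
Write f(u) = au^2 + bu + c. Substituting each data point gives a linear system:
  4a + 2b + c = 30
  100a + 10b + c = 646
  121a + 11b + c = 777
Solving the system yields a = 6, b = 5, c = -4.
So f(u) = 6u^2 + 5u - 4.
Then f(9) = 527.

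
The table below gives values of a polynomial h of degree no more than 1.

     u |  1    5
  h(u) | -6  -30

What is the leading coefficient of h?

Write h(u) = au + b. Substituting each data point gives a linear system:
  a + b = -6
  5a + b = -30
Solving the system yields a = -6, b = 0.
So h(u) = -6u.
The leading coefficient is -6.

-6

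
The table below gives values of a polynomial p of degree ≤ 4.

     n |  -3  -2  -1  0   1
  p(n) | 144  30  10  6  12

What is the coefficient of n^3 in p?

5

Write p(n) = an^4 + bn^3 + cn^2 + dn + e. Substituting each data point gives a linear system:
  81a - 27b + 9c - 3d + e = 144
  16a - 8b + 4c - 2d + e = 30
  a - b + c - d + e = 10
  e = 6
  a + b + c + d + e = 12
Solving the system yields a = 3, b = 5, c = 2, d = -4, e = 6.
So p(n) = 3n^4 + 5n^3 + 2n^2 - 4n + 6.
The coefficient of n^3 is 5.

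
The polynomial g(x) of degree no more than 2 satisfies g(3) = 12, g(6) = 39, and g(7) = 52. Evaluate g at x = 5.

Write g(x) = ax^2 + bx + c. Substituting each data point gives a linear system:
  9a + 3b + c = 12
  36a + 6b + c = 39
  49a + 7b + c = 52
Solving the system yields a = 1, b = 0, c = 3.
So g(x) = x^2 + 3.
Then g(5) = 28.

28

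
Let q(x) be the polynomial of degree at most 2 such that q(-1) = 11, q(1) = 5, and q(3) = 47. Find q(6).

200

Forward differences of the values at x = -1, 1, 3:
  q  : 11  5  47
  Δ  : -6  42
  Δ^2: 48
The second differences are constant, confirming degree 2.
Interpolating (Newton forward form) and evaluating at x = 6 gives q(6) = 200.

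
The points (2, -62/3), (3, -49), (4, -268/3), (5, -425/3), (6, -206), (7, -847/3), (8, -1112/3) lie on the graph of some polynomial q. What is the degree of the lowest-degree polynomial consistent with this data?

2

Forward differences of the values at s = 2, 3, 4, 5, 6, 7, 8:
  q  : -62/3  -49  -268/3  -425/3  -206  -847/3  -1112/3
  Δ  : -85/3  -121/3  -157/3  -193/3  -229/3  -265/3
  Δ^2: -12  -12  -12  -12  -12
  Δ^3: 0  0  0  0
  Δ^4: 0  0  0
  Δ^5: 0  0
  Δ^6: 0
The second differences are constant (-12) and nonzero, while all higher differences vanish, so the minimal degree is 2.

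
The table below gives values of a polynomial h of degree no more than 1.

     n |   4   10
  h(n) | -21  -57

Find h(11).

Write h(n) = an + b. Substituting each data point gives a linear system:
  4a + b = -21
  10a + b = -57
Solving the system yields a = -6, b = 3.
So h(n) = -6n + 3.
Then h(11) = -63.

-63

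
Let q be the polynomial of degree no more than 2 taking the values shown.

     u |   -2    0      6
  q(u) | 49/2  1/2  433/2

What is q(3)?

Write q(u) = au^2 + bu + c. Substituting each data point gives a linear system:
  4a - 2b + c = 49/2
  c = 1/2
  36a + 6b + c = 433/2
Solving the system yields a = 6, b = 0, c = 1/2.
So q(u) = 6u^2 + 1/2.
Then q(3) = 109/2.

109/2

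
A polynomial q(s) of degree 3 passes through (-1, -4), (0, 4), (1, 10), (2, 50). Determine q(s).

Using the Lagrange interpolation formula with nodes -1, 0, 1, 2:
  L_0(s) = s(s - 1)(s - 2) / -6
  L_1(s) = (s + 1)(s - 1)(s - 2) / 2
  L_2(s) = (s + 1)s(s - 2) / -2
  L_3(s) = (s + 1)s(s - 1) / 6
Then q(s) = -4·L_0(s) + 4·L_1(s) + 10·L_2(s) + 50·L_3(s).
Expanding and collecting terms gives q(s) = 6s^3 - s^2 + s + 4.
Check: q(-1) = -4. ✓

q(s) = 6s^3 - s^2 + s + 4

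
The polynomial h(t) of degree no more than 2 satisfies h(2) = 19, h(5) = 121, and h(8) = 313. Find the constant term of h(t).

Write h(t) = at^2 + bt + c. Substituting each data point gives a linear system:
  4a + 2b + c = 19
  25a + 5b + c = 121
  64a + 8b + c = 313
Solving the system yields a = 5, b = -1, c = 1.
So h(t) = 5t^2 - t + 1.
The constant term is 1.

1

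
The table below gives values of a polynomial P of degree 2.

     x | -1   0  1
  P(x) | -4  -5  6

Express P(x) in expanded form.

Write P(x) = ax^2 + bx + c. Substituting each data point gives a linear system:
  a - b + c = -4
  c = -5
  a + b + c = 6
Solving the system yields a = 6, b = 5, c = -5.
So P(x) = 6x^2 + 5x - 5.
Check: P(1) = 6. ✓

P(x) = 6x^2 + 5x - 5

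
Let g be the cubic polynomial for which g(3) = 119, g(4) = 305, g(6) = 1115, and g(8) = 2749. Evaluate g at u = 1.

5

Write g(u) = au^3 + bu^2 + cu + d. Substituting each data point gives a linear system:
  27a + 9b + 3c + d = 119
  64a + 16b + 4c + d = 305
  216a + 36b + 6c + d = 1115
  512a + 64b + 8c + d = 2749
Solving the system yields a = 6, b = -5, c = -1, d = 5.
So g(u) = 6u^3 - 5u^2 - u + 5.
Then g(1) = 5.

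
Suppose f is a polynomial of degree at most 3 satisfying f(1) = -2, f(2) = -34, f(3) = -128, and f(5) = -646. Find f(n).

f(n) = -6n^3 + 5n^2 - 5n + 4

Using the Lagrange interpolation formula with nodes 1, 2, 3, 5:
  L_0(n) = (n - 2)(n - 3)(n - 5) / -8
  L_1(n) = (n - 1)(n - 3)(n - 5) / 3
  L_2(n) = (n - 1)(n - 2)(n - 5) / -4
  L_3(n) = (n - 1)(n - 2)(n - 3) / 24
Then f(n) = -2·L_0(n) - 34·L_1(n) - 128·L_2(n) - 646·L_3(n).
Expanding and collecting terms gives f(n) = -6n^3 + 5n^2 - 5n + 4.
Check: f(3) = -128. ✓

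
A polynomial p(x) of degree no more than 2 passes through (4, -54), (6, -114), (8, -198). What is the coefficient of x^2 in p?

Write p(x) = ax^2 + bx + c. Substituting each data point gives a linear system:
  16a + 4b + c = -54
  36a + 6b + c = -114
  64a + 8b + c = -198
Solving the system yields a = -3, b = 0, c = -6.
So p(x) = -3x^2 - 6.
The leading coefficient is -3.

-3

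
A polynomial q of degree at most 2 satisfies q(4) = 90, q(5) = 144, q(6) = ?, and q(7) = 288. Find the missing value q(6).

210

The 3 known points determine the degree-2 polynomial uniquely.
Write q(u) = au^2 + bu + c. Substituting each data point gives a linear system:
  16a + 4b + c = 90
  25a + 5b + c = 144
  49a + 7b + c = 288
Solving the system yields a = 6, b = 0, c = -6.
So q(u) = 6u² - 6.
Then q(6) = 210.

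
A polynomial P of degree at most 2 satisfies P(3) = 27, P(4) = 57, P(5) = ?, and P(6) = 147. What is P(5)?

The 3 known points determine the degree-2 polynomial uniquely.
Write P(s) = as^2 + bs + c. Substituting each data point gives a linear system:
  9a + 3b + c = 27
  16a + 4b + c = 57
  36a + 6b + c = 147
Solving the system yields a = 5, b = -5, c = -3.
So P(s) = 5s^2 - 5s - 3.
Then P(5) = 97.

97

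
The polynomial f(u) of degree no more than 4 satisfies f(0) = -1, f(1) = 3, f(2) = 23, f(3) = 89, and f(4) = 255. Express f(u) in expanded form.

Using the Lagrange interpolation formula with nodes 0, 1, 2, 3, 4:
  L_0(u) = (u - 1)(u - 2)(u - 3)(u - 4) / 24
  L_1(u) = u(u - 2)(u - 3)(u - 4) / -6
  L_2(u) = u(u - 1)(u - 3)(u - 4) / 4
  L_3(u) = u(u - 1)(u - 2)(u - 4) / -6
  L_4(u) = u(u - 1)(u - 2)(u - 3) / 24
Then f(u) = -1·L_0(u) + 3·L_1(u) + 23·L_2(u) + 89·L_3(u) + 255·L_4(u).
Expanding and collecting terms gives f(u) = u^4 - u^3 + 4u^2 - 1.
Check: f(4) = 255. ✓

f(u) = u^4 - u^3 + 4u^2 - 1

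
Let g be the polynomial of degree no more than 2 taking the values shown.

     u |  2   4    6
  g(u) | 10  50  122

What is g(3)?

26

Forward differences of the values at u = 2, 4, 6:
  g  : 10  50  122
  Δ  : 40  72
  Δ^2: 32
The second differences are constant, confirming degree 2.
Interpolating (Newton forward form) and evaluating at u = 3 gives g(3) = 26.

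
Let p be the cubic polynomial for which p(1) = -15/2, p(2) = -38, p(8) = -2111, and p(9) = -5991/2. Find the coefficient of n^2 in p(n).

-1

Write p(n) = an^3 + bn^2 + cn + d. Substituting each data point gives a linear system:
  a + b + c + d = -15/2
  8a + 4b + 2c + d = -38
  512a + 64b + 8c + d = -2111
  729a + 81b + 9c + d = -5991/2
Solving the system yields a = -4, b = -1, c = 1/2, d = -3.
So p(n) = -4n^3 - n^2 + (1/2)n - 3.
The coefficient of n^2 is -1.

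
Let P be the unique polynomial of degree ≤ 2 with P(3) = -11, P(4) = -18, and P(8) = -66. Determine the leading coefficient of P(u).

-1

Write P(u) = au^2 + bu + c. Substituting each data point gives a linear system:
  9a + 3b + c = -11
  16a + 4b + c = -18
  64a + 8b + c = -66
Solving the system yields a = -1, b = 0, c = -2.
So P(u) = -u^2 - 2.
The leading coefficient is -1.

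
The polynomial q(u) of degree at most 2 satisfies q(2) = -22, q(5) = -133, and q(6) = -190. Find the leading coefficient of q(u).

Write q(u) = au^2 + bu + c. Substituting each data point gives a linear system:
  4a + 2b + c = -22
  25a + 5b + c = -133
  36a + 6b + c = -190
Solving the system yields a = -5, b = -2, c = 2.
So q(u) = -5u^2 - 2u + 2.
The leading coefficient is -5.

-5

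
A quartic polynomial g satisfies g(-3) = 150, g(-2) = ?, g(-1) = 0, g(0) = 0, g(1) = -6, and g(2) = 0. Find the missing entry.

The 5 known points determine the degree-4 polynomial uniquely.
Write g(s) = as^4 + bs^3 + cs^2 + ds + e. Substituting each data point gives a linear system:
  81a - 27b + 9c - 3d + e = 150
  a - b + c - d + e = 0
  e = 0
  a + b + c + d + e = -6
  16a + 8b + 4c + 2d + e = 0
Solving the system yields a = 2, b = -1, c = -5, d = -2, e = 0.
So g(s) = 2s^4 - s^3 - 5s^2 - 2s.
Then g(-2) = 24.

24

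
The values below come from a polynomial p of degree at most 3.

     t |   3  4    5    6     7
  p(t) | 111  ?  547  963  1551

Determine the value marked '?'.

273

The 4 known points determine the degree-3 polynomial uniquely.
Write p(t) = at^3 + bt^2 + ct + d. Substituting each data point gives a linear system:
  27a + 9b + 3c + d = 111
  125a + 25b + 5c + d = 547
  216a + 36b + 6c + d = 963
  343a + 49b + 7c + d = 1551
Solving the system yields a = 5, b = -4, c = 5, d = -3.
So p(t) = 5t^3 - 4t^2 + 5t - 3.
Then p(4) = 273.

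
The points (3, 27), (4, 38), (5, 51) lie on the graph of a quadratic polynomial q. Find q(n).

Write q(n) = an^2 + bn + c. Substituting each data point gives a linear system:
  9a + 3b + c = 27
  16a + 4b + c = 38
  25a + 5b + c = 51
Solving the system yields a = 1, b = 4, c = 6.
So q(n) = n^2 + 4n + 6.
Check: q(4) = 38. ✓

q(n) = n^2 + 4n + 6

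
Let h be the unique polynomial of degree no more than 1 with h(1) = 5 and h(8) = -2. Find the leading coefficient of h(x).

-1

Write h(x) = ax + b. Substituting each data point gives a linear system:
  a + b = 5
  8a + b = -2
Solving the system yields a = -1, b = 6.
So h(x) = -x + 6.
The leading coefficient is -1.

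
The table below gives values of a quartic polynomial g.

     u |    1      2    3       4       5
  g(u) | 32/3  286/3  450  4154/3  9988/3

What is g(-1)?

34/3

Write g(u) = au^4 + bu^3 + cu^2 + du + e. Substituting each data point gives a linear system:
  a + b + c + d + e = 32/3
  16a + 8b + 4c + 2d + e = 286/3
  81a + 27b + 9c + 3d + e = 450
  256a + 64b + 16c + 4d + e = 4154/3
  625a + 125b + 25c + 5d + e = 9988/3
Solving the system yields a = 5, b = 5/3, c = 0, d = -2, e = 6.
So g(u) = 5u^4 + (5/3)u^3 - 2u + 6.
Then g(-1) = 34/3.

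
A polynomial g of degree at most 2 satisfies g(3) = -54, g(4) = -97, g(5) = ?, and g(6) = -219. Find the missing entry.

The 3 known points determine the degree-2 polynomial uniquely.
Write g(x) = ax^2 + bx + c. Substituting each data point gives a linear system:
  9a + 3b + c = -54
  16a + 4b + c = -97
  36a + 6b + c = -219
Solving the system yields a = -6, b = -1, c = 3.
So g(x) = -6x^2 - x + 3.
Then g(5) = -152.

-152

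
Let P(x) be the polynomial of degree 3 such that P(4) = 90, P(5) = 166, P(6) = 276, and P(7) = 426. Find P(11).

Using the Lagrange interpolation formula with nodes 4, 5, 6, 7:
  L_0(x) = (x - 5)(x - 6)(x - 7) / -6
  L_1(x) = (x - 4)(x - 6)(x - 7) / 2
  L_2(x) = (x - 4)(x - 5)(x - 7) / -2
  L_3(x) = (x - 4)(x - 5)(x - 6) / 6
Then P(x) = 90·L_0(x) + 166·L_1(x) + 276·L_2(x) + 426·L_3(x).
Expanding and collecting terms gives P(x) = x^3 + 2x^2 - 3x + 6.
Evaluating at x = 11: P(11) = 1546.

1546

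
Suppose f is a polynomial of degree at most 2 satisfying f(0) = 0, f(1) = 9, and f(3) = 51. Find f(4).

84

Using the Lagrange interpolation formula with nodes 0, 1, 3:
  L_0(n) = (n - 1)(n - 3) / 3
  L_1(n) = n(n - 3) / -2
  L_2(n) = n(n - 1) / 6
Then f(n) = 0·L_0(n) + 9·L_1(n) + 51·L_2(n).
Expanding and collecting terms gives f(n) = 4n^2 + 5n.
Evaluating at n = 4: f(4) = 84.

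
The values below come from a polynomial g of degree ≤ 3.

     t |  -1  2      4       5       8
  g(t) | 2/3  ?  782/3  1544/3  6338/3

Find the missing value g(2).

80/3

The 4 known points determine the degree-3 polynomial uniquely.
Write g(t) = at^3 + bt^2 + ct + d. Substituting each data point gives a linear system:
  -a + b - c + d = 2/3
  64a + 16b + 4c + d = 782/3
  125a + 25b + 5c + d = 1544/3
  512a + 64b + 8c + d = 6338/3
Solving the system yields a = 4, b = 5/3, c = -5, d = -2.
So g(t) = 4t^3 + (5/3)t^2 - 5t - 2.
Then g(2) = 80/3.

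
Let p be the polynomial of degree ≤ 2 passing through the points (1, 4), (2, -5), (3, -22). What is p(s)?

Using the Lagrange interpolation formula with nodes 1, 2, 3:
  L_0(s) = (s - 2)(s - 3) / 2
  L_1(s) = (s - 1)(s - 3) / -1
  L_2(s) = (s - 1)(s - 2) / 2
Then p(s) = 4·L_0(s) - 5·L_1(s) - 22·L_2(s).
Expanding and collecting terms gives p(s) = -4s^2 + 3s + 5.
Check: p(1) = 4. ✓

p(s) = -4s^2 + 3s + 5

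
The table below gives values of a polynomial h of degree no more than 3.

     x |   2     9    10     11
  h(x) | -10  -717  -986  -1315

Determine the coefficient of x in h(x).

2

Write h(x) = ax^3 + bx^2 + cx + d. Substituting each data point gives a linear system:
  8a + 4b + 2c + d = -10
  729a + 81b + 9c + d = -717
  1000a + 100b + 10c + d = -986
  1331a + 121b + 11c + d = -1315
Solving the system yields a = -1, b = 0, c = 2, d = -6.
So h(x) = -x³ + 2x - 6.
The coefficient of x is 2.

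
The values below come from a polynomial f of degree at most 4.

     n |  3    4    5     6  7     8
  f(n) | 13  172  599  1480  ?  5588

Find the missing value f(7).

3049

On equispaced nodes a degree-4 polynomial has vanishing fifth forward difference, so
  - f(3) + 5·f(4) - 10·f(5) + 10·f(6) - 5·f(7) + f(8) = 0.
Substituting the known values and solving for f(7):
  -5·f(7) = -15245
  f(7) = 3049.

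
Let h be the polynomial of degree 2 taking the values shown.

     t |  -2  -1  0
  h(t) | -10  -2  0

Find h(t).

Write h(t) = at^2 + bt + c. Substituting each data point gives a linear system:
  4a - 2b + c = -10
  a - b + c = -2
  c = 0
Solving the system yields a = -3, b = -1, c = 0.
So h(t) = -3t^2 - t.
Check: h(-1) = -2. ✓

h(t) = -3t^2 - t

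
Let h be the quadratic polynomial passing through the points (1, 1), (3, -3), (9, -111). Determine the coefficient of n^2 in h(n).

-2

Write h(n) = an^2 + bn + c. Substituting each data point gives a linear system:
  a + b + c = 1
  9a + 3b + c = -3
  81a + 9b + c = -111
Solving the system yields a = -2, b = 6, c = -3.
So h(n) = -2n² + 6n - 3.
The leading coefficient is -2.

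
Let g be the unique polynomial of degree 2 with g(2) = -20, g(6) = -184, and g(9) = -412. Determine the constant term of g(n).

Write g(n) = an^2 + bn + c. Substituting each data point gives a linear system:
  4a + 2b + c = -20
  36a + 6b + c = -184
  81a + 9b + c = -412
Solving the system yields a = -5, b = -1, c = 2.
So g(n) = -5n² - n + 2.
The constant term is 2.

2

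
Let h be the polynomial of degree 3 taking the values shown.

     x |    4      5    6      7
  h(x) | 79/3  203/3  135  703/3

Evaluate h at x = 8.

Write h(x) = ax^3 + bx^2 + cx + d. Substituting each data point gives a linear system:
  64a + 16b + 4c + d = 79/3
  125a + 25b + 5c + d = 203/3
  216a + 36b + 6c + d = 135
  343a + 49b + 7c + d = 703/3
Solving the system yields a = 1, b = -2, c = -5/3, d = 1.
So h(x) = x³ - 2x² - (5/3)x + 1.
Then h(8) = 1115/3.

1115/3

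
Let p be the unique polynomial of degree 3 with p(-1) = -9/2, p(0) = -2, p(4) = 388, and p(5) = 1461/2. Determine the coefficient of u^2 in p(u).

Write p(u) = au^3 + bu^2 + cu + d. Substituting each data point gives a linear system:
  -a + b - c + d = -9/2
  d = -2
  64a + 16b + 4c + d = 388
  125a + 25b + 5c + d = 1461/2
Solving the system yields a = 5, b = 4, c = 3/2, d = -2.
So p(u) = 5u^3 + 4u^2 + (3/2)u - 2.
The coefficient of u^2 is 4.

4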